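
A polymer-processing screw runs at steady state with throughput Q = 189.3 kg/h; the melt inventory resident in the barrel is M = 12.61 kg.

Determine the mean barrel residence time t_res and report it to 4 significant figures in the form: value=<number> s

value=239.8 s

Q_s = Q / 3600 = 189.3 / 3600 = 0.0525833 kg/s
t_res = M / Q_s = 12.61 / 0.0525833 = 239.81 s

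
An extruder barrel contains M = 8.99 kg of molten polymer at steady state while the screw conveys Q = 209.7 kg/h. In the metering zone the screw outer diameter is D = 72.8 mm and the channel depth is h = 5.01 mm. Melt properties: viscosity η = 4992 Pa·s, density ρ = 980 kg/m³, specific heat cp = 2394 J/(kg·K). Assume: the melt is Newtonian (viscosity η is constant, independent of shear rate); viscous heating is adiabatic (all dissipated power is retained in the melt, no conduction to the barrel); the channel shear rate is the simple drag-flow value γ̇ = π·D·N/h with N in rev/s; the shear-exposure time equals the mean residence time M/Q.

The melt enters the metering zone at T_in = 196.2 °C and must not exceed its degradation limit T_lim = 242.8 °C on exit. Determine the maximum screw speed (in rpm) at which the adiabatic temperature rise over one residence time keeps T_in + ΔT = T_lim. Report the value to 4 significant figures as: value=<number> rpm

Throughput in SI: Q_s = 209.7 kg/h ÷ 3600 s/h = 0.05825 kg/s
Mean residence time: t_res = M/Q_s = 8.99 kg / 0.05825 kg/s = 154.335 s
Geometry in SI: D = 72.8 mm → 0.0728 m, h = 5.01 mm → 0.00501 m
ΔT_a = T_lim − T_in = 242.8 − 196.2 = 46.6 K
γ̇_max² = ΔT_a·ρ·cp/(η·t_res) = 46.6·980·2394/(4992·154.335) = 141.905 s⁻²
γ̇_max = sqrt(141.905) = 11.9124 s⁻¹
N_max = γ̇_max·h / (π·D) = 11.9124 · 0.00501 / (π · 0.0728) = 0.260949 rev/s = 15.6569 rpm

value=15.66 rpm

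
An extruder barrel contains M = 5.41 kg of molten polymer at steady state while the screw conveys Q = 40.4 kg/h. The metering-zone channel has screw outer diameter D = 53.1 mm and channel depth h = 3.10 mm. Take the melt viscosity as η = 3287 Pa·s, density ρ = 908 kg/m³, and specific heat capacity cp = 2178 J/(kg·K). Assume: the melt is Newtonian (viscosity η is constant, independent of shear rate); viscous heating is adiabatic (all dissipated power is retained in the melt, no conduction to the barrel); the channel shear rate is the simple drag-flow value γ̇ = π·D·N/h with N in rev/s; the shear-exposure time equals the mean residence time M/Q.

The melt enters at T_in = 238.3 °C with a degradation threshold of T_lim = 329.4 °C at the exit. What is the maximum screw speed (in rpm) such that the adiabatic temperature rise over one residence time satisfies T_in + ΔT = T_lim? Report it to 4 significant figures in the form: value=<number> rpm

Convert throughput: Q = 40.4 kg/h = 40.4/3600 = 0.0112222 kg/s
t_res = M / Q_s = 5.41 / 0.0112222 = 482.079 s
Geometry in SI: D = 53.1 mm → 0.0531 m, h = 3.10 mm → 0.0031 m
ΔT_a = T_lim − T_in = 329.4 °C − 238.3 °C = 91.1 K
Invert ΔT = ηγ̇²t_res/(ρcp) for γ̇: γ̇_max² = ΔT_a ρ cp / (η t_res) = 91.1·908·2178 / (3287·482.079) = 113.696 s⁻²
Take the square root: γ̇_max = √(113.696) = 10.6628 s⁻¹
N_max = γ̇_max·h / (π·D) = 10.6628 · 0.0031 / (π · 0.0531) = 0.198148 rev/s = 11.8889 rpm

value=11.89 rpm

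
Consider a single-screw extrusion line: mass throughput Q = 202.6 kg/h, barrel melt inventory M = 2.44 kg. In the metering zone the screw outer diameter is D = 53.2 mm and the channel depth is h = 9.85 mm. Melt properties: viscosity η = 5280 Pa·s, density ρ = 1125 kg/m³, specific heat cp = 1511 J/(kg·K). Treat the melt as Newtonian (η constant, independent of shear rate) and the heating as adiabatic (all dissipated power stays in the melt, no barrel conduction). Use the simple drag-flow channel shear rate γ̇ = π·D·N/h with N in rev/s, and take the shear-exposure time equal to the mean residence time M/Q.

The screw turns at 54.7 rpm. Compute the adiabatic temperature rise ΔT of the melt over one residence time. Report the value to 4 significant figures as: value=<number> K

Convert throughput: Q = 202.6 kg/h = 202.6/3600 = 0.0562778 kg/s
Mean residence time: t_res = M/Q_s = 2.44 kg / 0.0562778 kg/s = 43.3564 s
Convert to SI: D = 0.0532 m, h = 0.00985 m, N = 54.7/60 = 0.911667 rev/s
Shear rate: γ̇ = πDN/h = π·0.0532·0.911667/0.00985 = 15.469 s⁻¹
ΔT = η·γ̇²·t_res / (ρ·cp) = 5280 · (15.469)² · 43.3564 / (1125 · 1511) = 32.225 K

value=32.22 K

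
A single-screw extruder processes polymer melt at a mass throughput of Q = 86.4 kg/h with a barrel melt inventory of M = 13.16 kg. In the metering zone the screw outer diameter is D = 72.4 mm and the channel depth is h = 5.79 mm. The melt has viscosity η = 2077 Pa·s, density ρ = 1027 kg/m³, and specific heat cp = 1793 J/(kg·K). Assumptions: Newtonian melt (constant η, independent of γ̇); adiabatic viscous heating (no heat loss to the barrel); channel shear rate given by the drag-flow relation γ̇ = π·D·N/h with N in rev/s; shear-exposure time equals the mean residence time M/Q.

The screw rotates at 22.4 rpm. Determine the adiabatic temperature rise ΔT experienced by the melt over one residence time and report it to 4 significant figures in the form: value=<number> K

Q_s = Q / 3600 = 86.4 / 3600 = 0.024 kg/s
t_res = M / Q_s = 13.16 ÷ 0.024 = 548.333 s
Convert to SI: D = 0.0724 m, h = 0.00579 m, N = 22.4/60 = 0.373333 rev/s
γ̇ = π D N / h = (π)(0.0724)(0.373333) / 0.00579 = 14.6658 s⁻¹
Adiabatic rise: ΔT = η γ̇² t_res / (ρ cp) = 2077·(14.6658)²·548.333 / (1027·1793) = 133.028 K

value=133.0 K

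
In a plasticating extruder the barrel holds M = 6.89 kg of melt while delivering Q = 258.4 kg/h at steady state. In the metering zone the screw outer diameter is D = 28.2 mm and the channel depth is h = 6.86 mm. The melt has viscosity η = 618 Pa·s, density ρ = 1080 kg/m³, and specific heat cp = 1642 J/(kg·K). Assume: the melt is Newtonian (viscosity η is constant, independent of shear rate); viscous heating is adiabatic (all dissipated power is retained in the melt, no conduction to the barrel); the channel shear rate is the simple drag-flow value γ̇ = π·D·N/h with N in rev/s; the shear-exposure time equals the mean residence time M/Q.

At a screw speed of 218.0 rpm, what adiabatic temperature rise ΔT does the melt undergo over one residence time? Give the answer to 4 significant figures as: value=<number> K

value=73.65 K

Q_s = Q / 3600 = 258.4 / 3600 = 0.0717778 kg/s
t_res = M / Q_s = 6.89 ÷ 0.0717778 = 95.9907 s
Geometry in metres: D = 28.2 mm → 0.0282 m, h = 6.86 mm → 0.00686 m; screw speed N = 218.0 rpm = 3.63333 rev/s
γ̇ = π·D·N / h = π · 0.0282 · 3.63333 / 0.00686 = 46.9224 s⁻¹
ΔT = η·γ̇²·t_res / (ρ·cp) = 618 · (46.9224)² · 95.9907 / (1080 · 1642) = 73.6514 K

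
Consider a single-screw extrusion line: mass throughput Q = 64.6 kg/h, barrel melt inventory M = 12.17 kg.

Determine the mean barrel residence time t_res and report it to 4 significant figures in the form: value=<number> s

Throughput in SI: Q_s = 64.6 kg/h ÷ 3600 s/h = 0.0179444 kg/s
t_res = M / Q_s = 12.17 / 0.0179444 = 678.204 s

value=678.2 s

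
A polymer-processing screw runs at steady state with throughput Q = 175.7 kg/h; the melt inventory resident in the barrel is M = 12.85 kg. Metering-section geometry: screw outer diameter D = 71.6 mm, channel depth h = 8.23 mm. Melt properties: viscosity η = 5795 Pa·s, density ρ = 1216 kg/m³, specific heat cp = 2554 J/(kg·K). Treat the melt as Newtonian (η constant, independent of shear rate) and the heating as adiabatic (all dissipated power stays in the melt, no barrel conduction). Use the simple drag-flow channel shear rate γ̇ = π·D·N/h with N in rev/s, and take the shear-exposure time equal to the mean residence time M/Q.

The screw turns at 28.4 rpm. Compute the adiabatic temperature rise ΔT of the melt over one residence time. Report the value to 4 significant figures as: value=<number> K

Convert throughput: Q = 175.7 kg/h = 175.7/3600 = 0.0488056 kg/s
t_res = M / Q_s = 12.85 / 0.0488056 = 263.29 s
Geometry in metres: D = 71.6 mm → 0.0716 m, h = 8.23 mm → 0.00823 m; screw speed N = 28.4 rpm = 0.473333 rev/s
Shear rate: γ̇ = πDN/h = π·0.0716·0.473333/0.00823 = 12.9369 s⁻¹
ΔT = η·γ̇²·t_res / (ρ·cp) = 5795 · (12.9369)² · 263.29 / (1216 · 2554) = 82.223 K

value=82.22 K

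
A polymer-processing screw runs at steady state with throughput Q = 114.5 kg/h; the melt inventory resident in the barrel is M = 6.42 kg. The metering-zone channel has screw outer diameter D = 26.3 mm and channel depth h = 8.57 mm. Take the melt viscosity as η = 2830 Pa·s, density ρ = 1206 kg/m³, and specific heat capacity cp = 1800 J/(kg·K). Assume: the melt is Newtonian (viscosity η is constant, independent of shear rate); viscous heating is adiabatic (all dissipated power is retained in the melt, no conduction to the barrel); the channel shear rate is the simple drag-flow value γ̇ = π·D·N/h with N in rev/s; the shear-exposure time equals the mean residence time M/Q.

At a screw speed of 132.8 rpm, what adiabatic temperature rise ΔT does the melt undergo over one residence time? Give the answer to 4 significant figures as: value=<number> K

value=119.8 K

Convert throughput: Q = 114.5 kg/h = 114.5/3600 = 0.0318056 kg/s
Mean residence time: t_res = M/Q_s = 6.42 kg / 0.0318056 kg/s = 201.852 s
Convert to SI: D = 0.0263 m, h = 0.00857 m, N = 132.8/60 = 2.21333 rev/s
γ̇ = π·D·N / h = π · 0.0263 · 2.21333 / 0.00857 = 21.3389 s⁻¹
ΔT = η·γ̇²·t_res / (ρ·cp) = 2830 · (21.3389)² · 201.852 / (1206 · 1800) = 119.823 K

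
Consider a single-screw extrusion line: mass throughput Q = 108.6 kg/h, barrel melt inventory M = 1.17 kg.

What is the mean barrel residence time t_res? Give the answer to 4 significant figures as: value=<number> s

Throughput in SI: Q_s = 108.6 kg/h ÷ 3600 s/h = 0.0301667 kg/s
Mean residence time: t_res = M/Q_s = 1.17 kg / 0.0301667 kg/s = 38.7845 s

value=38.78 s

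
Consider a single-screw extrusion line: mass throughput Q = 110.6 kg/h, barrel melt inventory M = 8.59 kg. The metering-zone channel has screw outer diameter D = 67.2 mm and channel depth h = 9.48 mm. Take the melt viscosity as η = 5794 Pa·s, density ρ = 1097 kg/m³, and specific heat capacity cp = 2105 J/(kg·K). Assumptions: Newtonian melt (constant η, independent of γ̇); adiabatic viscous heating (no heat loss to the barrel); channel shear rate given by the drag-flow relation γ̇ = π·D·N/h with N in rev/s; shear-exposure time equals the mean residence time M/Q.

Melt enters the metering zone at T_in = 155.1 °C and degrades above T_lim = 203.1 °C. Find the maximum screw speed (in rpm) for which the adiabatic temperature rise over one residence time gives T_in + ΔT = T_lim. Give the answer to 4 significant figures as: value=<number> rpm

Convert throughput: Q = 110.6 kg/h = 110.6/3600 = 0.0307222 kg/s
t_res = M / Q_s = 8.59 ÷ 0.0307222 = 279.602 s
Convert to metres: D = 0.0672 m, h = 0.00948 m
ΔT_a = T_lim − T_in = 203.1 °C − 155.1 °C = 48 K
γ̇_max² = ΔT_a·ρ·cp/(η·t_res) = 48·1097·2105/(5794·279.602) = 68.4197 s⁻²
Take the square root: γ̇_max = √(68.4197) = 8.27162 s⁻¹
N_max = γ̇_max·h / (π·D) = 8.27162 · 0.00948 / (π · 0.0672) = 0.371432 rev/s = 22.2859 rpm

value=22.29 rpm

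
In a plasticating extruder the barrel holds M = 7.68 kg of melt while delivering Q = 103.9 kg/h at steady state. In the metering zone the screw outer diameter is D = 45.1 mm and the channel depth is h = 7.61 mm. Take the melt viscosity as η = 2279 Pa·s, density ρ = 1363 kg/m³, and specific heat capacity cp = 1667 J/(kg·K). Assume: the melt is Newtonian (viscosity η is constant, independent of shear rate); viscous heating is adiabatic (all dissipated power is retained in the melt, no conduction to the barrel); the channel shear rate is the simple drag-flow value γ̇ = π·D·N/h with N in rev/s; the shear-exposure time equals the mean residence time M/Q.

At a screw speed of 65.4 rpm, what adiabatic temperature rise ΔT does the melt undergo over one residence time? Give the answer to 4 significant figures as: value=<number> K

Throughput in SI: Q_s = 103.9 kg/h ÷ 3600 s/h = 0.0288611 kg/s
Mean residence time: t_res = M/Q_s = 7.68 kg / 0.0288611 kg/s = 266.102 s
Geometry in metres: D = 45.1 mm → 0.0451 m, h = 7.61 mm → 0.00761 m; screw speed N = 65.4 rpm = 1.09 rev/s
Shear rate: γ̇ = πDN/h = π·0.0451·1.09/0.00761 = 20.294 s⁻¹
ΔT = η·γ̇²·t_res / (ρ·cp) = 2279 · (20.294)² · 266.102 / (1363 · 1667) = 109.925 K

value=109.9 K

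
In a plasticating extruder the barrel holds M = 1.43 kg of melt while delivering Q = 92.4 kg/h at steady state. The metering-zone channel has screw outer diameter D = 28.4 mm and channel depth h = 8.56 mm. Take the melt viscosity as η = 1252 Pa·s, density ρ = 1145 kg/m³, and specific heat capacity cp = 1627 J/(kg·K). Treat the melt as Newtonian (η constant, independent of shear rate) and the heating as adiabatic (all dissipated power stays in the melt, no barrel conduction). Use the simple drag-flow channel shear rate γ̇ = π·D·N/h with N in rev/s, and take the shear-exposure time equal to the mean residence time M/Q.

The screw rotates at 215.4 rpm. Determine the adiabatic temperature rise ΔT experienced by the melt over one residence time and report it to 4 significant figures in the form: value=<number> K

Q_s = Q / 3600 = 92.4 / 3600 = 0.0256667 kg/s
t_res = M / Q_s = 1.43 / 0.0256667 = 55.7143 s
Geometry in metres: D = 28.4 mm → 0.0284 m, h = 8.56 mm → 0.00856 m; screw speed N = 215.4 rpm = 3.59 rev/s
γ̇ = π·D·N / h = π · 0.0284 · 3.59 / 0.00856 = 37.4187 s⁻¹
ΔT = η·γ̇²·t_res/(ρ·cp) = [1252 × 37.4187² × 55.7143] / [1145 × 1627] = 52.4271 K

value=52.43 K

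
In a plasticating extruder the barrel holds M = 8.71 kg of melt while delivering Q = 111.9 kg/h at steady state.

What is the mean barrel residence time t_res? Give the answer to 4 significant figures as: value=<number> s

Q_s = Q / 3600 = 111.9 / 3600 = 0.0310833 kg/s
t_res = M / Q_s = 8.71 / 0.0310833 = 280.214 s

value=280.2 s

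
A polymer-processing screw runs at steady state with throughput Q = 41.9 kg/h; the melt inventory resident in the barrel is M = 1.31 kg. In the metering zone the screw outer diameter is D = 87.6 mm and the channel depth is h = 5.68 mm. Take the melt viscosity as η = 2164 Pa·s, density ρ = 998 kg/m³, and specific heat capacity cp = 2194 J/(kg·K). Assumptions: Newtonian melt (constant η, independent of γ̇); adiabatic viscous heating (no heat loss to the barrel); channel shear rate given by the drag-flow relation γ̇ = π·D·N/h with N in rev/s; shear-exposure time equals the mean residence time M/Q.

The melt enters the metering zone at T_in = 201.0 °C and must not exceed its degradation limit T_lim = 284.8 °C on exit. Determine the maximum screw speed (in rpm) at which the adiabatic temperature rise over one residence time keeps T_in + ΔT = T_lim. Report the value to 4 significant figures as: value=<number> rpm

value=33.99 rpm

Convert throughput: Q = 41.9 kg/h = 41.9/3600 = 0.0116389 kg/s
Mean residence time: t_res = M/Q_s = 1.31 kg / 0.0116389 kg/s = 112.554 s
D = 87.6 mm = 0.0876 m;  h = 5.68 mm = 0.00568 m
ΔT_a = T_lim − T_in = 284.8 °C − 201.0 °C = 83.8 K
Invert ΔT = ηγ̇²t_res/(ρcp) for γ̇: γ̇_max² = ΔT_a ρ cp / (η t_res) = 83.8·998·2194 / (2164·112.554) = 753.345 s⁻²
γ̇_max = √753.345 = 27.4471 s⁻¹
N_max = γ̇_max h / (πD) = 27.4471·0.00568/(π·0.0876) = 0.566489 rev/s → ×60 = 33.9893 rpm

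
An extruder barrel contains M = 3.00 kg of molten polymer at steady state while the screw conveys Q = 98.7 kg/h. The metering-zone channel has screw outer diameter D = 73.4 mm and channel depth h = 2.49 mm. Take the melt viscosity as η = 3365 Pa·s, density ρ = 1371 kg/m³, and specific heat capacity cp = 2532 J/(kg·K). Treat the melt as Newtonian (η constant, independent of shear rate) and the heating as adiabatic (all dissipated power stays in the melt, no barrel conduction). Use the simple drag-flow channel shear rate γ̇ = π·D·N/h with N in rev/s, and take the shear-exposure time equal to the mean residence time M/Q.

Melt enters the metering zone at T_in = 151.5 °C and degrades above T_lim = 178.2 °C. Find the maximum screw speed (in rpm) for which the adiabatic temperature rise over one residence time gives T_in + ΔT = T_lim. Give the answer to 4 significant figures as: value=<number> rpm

value=10.28 rpm

Throughput in SI: Q_s = 98.7 kg/h ÷ 3600 s/h = 0.0274167 kg/s
t_res = M / Q_s = 3.00 / 0.0274167 = 109.422 s
Geometry in SI: D = 73.4 mm → 0.0734 m, h = 2.49 mm → 0.00249 m
ΔT_a = T_lim − T_in = 178.2 − 151.5 = 26.7 K
γ̇_max² = ΔT_a·ρ·cp/(η·t_res) = 26.7·1371·2532/(3365·109.422) = 251.722 s⁻²
Take the square root: γ̇_max = √(251.722) = 15.8657 s⁻¹
Solve γ̇ = πDN/h for N: N_max = γ̇_max·h/(π·D) = 15.8657 × 0.00249 / (π × 0.0734) = 0.171322 rev/s = 10.2793 rpm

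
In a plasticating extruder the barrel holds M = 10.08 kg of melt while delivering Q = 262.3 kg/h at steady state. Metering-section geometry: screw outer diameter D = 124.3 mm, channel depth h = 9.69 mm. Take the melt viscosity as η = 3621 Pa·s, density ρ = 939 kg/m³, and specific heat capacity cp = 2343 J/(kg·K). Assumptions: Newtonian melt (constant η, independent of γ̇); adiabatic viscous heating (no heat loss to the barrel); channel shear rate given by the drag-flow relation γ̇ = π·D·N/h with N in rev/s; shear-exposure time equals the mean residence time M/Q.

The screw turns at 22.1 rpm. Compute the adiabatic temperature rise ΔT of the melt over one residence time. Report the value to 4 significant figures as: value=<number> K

value=50.17 K

Throughput in SI: Q_s = 262.3 kg/h ÷ 3600 s/h = 0.0728611 kg/s
t_res = M / Q_s = 10.08 / 0.0728611 = 138.345 s
D = 124.3 mm = 0.1243 m;  h = 9.69 mm = 0.00969 m;  N = 22.1 rpm / 60 = 0.368333 rev/s
γ̇ = π·D·N / h = π · 0.1243 · 0.368333 / 0.00969 = 14.8436 s⁻¹
Adiabatic rise: ΔT = η γ̇² t_res / (ρ cp) = 3621·(14.8436)²·138.345 / (939·2343) = 50.1686 K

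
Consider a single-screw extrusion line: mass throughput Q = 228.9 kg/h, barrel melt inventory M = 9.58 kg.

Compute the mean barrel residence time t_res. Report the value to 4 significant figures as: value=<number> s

Throughput in SI: Q_s = 228.9 kg/h ÷ 3600 s/h = 0.0635833 kg/s
t_res = M / Q_s = 9.58 / 0.0635833 = 150.668 s

value=150.7 s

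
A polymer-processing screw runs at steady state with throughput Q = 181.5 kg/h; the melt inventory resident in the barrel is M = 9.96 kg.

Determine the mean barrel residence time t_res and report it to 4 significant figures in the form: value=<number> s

value=197.6 s

Convert throughput: Q = 181.5 kg/h = 181.5/3600 = 0.0504167 kg/s
Mean residence time: t_res = M/Q_s = 9.96 kg / 0.0504167 kg/s = 197.554 s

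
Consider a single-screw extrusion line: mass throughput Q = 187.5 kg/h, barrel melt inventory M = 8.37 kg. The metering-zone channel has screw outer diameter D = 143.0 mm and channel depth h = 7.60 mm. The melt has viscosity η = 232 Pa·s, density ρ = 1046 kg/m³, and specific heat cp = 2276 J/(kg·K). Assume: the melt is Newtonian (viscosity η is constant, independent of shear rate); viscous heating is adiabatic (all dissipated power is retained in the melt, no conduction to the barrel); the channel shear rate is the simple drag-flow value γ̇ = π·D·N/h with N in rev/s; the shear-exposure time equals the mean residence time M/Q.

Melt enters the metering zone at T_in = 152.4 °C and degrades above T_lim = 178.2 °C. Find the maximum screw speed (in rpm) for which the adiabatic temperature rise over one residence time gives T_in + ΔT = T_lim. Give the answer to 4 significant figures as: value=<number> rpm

Convert throughput: Q = 187.5 kg/h = 187.5/3600 = 0.0520833 kg/s
Mean residence time: t_res = M/Q_s = 8.37 kg / 0.0520833 kg/s = 160.704 s
Convert to metres: D = 0.143 m, h = 0.0076 m
Allowable rise: ΔT_a = T_lim − T_in = 178.2 − 152.4 = 25.8 K
γ̇_max² = ΔT_a·ρ·cp/(η·t_res) = 25.8·1046·2276/(232·160.704) = 1647.44 s⁻²
Take the square root: γ̇_max = √(1647.44) = 40.5886 s⁻¹
Solve γ̇ = πDN/h for N: N_max = γ̇_max·h/(π·D) = 40.5886 × 0.0076 / (π × 0.143) = 0.686645 rev/s = 41.1987 rpm

value=41.20 rpm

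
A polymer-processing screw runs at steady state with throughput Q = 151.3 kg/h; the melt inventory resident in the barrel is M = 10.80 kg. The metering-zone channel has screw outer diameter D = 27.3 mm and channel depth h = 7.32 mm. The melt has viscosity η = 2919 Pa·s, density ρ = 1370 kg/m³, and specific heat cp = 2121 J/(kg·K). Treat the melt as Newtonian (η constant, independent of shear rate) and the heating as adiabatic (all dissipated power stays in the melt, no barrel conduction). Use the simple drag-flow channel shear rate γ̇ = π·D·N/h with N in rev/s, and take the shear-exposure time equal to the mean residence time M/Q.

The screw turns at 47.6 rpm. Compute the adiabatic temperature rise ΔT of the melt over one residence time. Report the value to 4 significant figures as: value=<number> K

value=22.30 K

Convert throughput: Q = 151.3 kg/h = 151.3/3600 = 0.0420278 kg/s
Mean residence time: t_res = M/Q_s = 10.80 kg / 0.0420278 kg/s = 256.973 s
Geometry in metres: D = 27.3 mm → 0.0273 m, h = 7.32 mm → 0.00732 m; screw speed N = 47.6 rpm = 0.793333 rev/s
Shear rate: γ̇ = πDN/h = π·0.0273·0.793333/0.00732 = 9.29517 s⁻¹
ΔT = η·γ̇²·t_res/(ρ·cp) = [2919 × 9.29517² × 256.973] / [1370 × 2121] = 22.3036 K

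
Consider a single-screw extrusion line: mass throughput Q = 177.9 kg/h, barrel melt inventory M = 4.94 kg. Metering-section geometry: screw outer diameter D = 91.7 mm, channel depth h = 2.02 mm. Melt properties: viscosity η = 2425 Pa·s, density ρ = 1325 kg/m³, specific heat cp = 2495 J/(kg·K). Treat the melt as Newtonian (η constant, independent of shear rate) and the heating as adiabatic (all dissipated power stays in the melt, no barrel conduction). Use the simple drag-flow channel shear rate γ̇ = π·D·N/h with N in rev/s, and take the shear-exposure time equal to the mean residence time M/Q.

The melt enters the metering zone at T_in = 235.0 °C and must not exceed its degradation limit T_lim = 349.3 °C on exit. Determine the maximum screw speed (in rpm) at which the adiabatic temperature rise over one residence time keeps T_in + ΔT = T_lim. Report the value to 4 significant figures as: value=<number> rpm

value=16.61 rpm

Convert throughput: Q = 177.9 kg/h = 177.9/3600 = 0.0494167 kg/s
Mean residence time: t_res = M/Q_s = 4.94 kg / 0.0494167 kg/s = 99.9663 s
Convert to metres: D = 0.0917 m, h = 0.00202 m
ΔT_a = T_lim − T_in = 349.3 °C − 235.0 °C = 114.3 K
γ̇_max² = ΔT_a·ρ·cp / (η·t_res) = [114.3 × 1325 × 2495] / [2425 × 99.9663] = 1558.72 s⁻²
Take the square root: γ̇_max = √(1558.72) = 39.4806 s⁻¹
N_max = γ̇_max h / (πD) = 39.4806·0.00202/(π·0.0917) = 0.276832 rev/s → ×60 = 16.6099 rpm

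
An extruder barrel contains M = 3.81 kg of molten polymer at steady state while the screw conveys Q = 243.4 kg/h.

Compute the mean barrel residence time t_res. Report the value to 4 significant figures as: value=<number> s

Q_s = Q / 3600 = 243.4 / 3600 = 0.0676111 kg/s
Mean residence time: t_res = M/Q_s = 3.81 kg / 0.0676111 kg/s = 56.3517 s

value=56.35 s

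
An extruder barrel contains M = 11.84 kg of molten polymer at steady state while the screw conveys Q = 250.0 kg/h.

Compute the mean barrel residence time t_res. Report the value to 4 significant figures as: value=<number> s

Q_s = Q / 3600 = 250.0 / 3600 = 0.0694444 kg/s
Mean residence time: t_res = M/Q_s = 11.84 kg / 0.0694444 kg/s = 170.496 s

value=170.5 s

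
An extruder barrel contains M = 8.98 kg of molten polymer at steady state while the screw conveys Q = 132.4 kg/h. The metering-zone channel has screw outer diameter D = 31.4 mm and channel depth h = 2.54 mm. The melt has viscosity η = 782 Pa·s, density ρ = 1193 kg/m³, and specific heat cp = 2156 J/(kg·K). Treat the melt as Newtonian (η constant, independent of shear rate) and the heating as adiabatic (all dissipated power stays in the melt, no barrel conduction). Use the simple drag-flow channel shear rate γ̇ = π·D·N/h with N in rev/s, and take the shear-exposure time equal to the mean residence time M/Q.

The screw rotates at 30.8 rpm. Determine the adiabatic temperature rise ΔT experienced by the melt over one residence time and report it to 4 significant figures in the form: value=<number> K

value=29.51 K

Q_s = Q / 3600 = 132.4 / 3600 = 0.0367778 kg/s
Mean residence time: t_res = M/Q_s = 8.98 kg / 0.0367778 kg/s = 244.169 s
Geometry in metres: D = 31.4 mm → 0.0314 m, h = 2.54 mm → 0.00254 m; screw speed N = 30.8 rpm = 0.513333 rev/s
γ̇ = π·D·N / h = π · 0.0314 · 0.513333 / 0.00254 = 19.9363 s⁻¹
ΔT = η·γ̇²·t_res / (ρ·cp) = 782 · (19.9363)² · 244.169 / (1193 · 2156) = 29.5052 K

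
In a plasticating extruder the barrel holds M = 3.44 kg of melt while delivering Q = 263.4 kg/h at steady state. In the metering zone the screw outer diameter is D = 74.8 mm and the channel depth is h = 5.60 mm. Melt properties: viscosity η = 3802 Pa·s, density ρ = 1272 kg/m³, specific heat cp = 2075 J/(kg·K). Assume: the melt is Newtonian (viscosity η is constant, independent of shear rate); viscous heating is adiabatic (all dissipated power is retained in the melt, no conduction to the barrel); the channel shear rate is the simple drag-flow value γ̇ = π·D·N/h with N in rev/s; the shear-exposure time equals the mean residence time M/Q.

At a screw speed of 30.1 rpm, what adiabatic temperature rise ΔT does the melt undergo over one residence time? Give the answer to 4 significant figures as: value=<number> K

Q_s = Q / 3600 = 263.4 / 3600 = 0.0731667 kg/s
t_res = M / Q_s = 3.44 ÷ 0.0731667 = 47.0159 s
D = 74.8 mm = 0.0748 m;  h = 5.60 mm = 0.0056 m;  N = 30.1 rpm / 60 = 0.501667 rev/s
Shear rate: γ̇ = πDN/h = π·0.0748·0.501667/0.0056 = 21.0513 s⁻¹
ΔT = η·γ̇²·t_res/(ρ·cp) = [3802 × 21.0513² × 47.0159] / [1272 × 2075] = 30.013 K

value=30.01 K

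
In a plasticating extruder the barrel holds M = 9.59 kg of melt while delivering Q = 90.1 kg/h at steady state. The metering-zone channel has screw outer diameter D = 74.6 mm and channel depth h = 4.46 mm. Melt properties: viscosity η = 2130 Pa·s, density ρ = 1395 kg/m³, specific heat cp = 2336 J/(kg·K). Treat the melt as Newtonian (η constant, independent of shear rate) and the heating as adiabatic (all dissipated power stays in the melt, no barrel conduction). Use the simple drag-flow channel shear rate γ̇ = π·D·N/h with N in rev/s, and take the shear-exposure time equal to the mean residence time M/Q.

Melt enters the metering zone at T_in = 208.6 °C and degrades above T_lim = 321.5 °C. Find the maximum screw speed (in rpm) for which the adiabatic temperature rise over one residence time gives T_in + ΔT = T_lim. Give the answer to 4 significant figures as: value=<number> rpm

value=24.24 rpm

Q_s = Q / 3600 = 90.1 / 3600 = 0.0250278 kg/s
Mean residence time: t_res = M/Q_s = 9.59 kg / 0.0250278 kg/s = 383.174 s
Geometry in SI: D = 74.6 mm → 0.0746 m, h = 4.46 mm → 0.00446 m
ΔT_a = T_lim − T_in = 321.5 − 208.6 = 112.9 K
γ̇_max² = ΔT_a·ρ·cp/(η·t_res) = 112.9·1395·2336/(2130·383.174) = 450.78 s⁻²
Take the square root: γ̇_max = √(450.78) = 21.2316 s⁻¹
N_max = γ̇_max·h / (π·D) = 21.2316 · 0.00446 / (π · 0.0746) = 0.404044 rev/s = 24.2426 rpm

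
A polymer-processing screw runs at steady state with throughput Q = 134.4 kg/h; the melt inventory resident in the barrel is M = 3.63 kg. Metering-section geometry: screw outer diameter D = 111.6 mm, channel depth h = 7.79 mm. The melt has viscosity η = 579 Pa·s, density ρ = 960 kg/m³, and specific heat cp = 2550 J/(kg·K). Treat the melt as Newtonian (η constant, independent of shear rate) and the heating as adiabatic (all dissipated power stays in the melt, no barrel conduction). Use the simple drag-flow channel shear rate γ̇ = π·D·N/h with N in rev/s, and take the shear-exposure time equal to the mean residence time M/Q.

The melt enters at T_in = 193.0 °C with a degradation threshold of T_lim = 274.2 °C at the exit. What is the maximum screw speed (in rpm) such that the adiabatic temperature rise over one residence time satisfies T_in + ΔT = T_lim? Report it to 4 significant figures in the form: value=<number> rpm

value=79.22 rpm

Throughput in SI: Q_s = 134.4 kg/h ÷ 3600 s/h = 0.0373333 kg/s
Mean residence time: t_res = M/Q_s = 3.63 kg / 0.0373333 kg/s = 97.2321 s
Geometry in SI: D = 111.6 mm → 0.1116 m, h = 7.79 mm → 0.00779 m
ΔT_a = T_lim − T_in = 274.2 °C − 193.0 °C = 81.2 K
γ̇_max² = ΔT_a·ρ·cp/(η·t_res) = 81.2·960·2550/(579·97.2321) = 3530.85 s⁻²
Take the square root: γ̇_max = √(3530.85) = 59.4209 s⁻¹
Solve γ̇ = πDN/h for N: N_max = γ̇_max·h/(π·D) = 59.4209 × 0.00779 / (π × 0.1116) = 1.32027 rev/s = 79.2162 rpm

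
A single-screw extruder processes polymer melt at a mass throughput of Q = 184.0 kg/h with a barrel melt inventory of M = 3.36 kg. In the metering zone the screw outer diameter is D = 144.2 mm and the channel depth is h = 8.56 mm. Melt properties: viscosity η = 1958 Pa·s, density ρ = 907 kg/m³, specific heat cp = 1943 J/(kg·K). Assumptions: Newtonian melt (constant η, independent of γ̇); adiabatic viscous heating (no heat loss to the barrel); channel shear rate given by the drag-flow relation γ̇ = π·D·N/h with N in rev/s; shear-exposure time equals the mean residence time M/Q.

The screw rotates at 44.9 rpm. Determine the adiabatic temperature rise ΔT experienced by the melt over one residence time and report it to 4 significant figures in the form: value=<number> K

value=114.6 K

Throughput in SI: Q_s = 184.0 kg/h ÷ 3600 s/h = 0.0511111 kg/s
t_res = M / Q_s = 3.36 ÷ 0.0511111 = 65.7391 s
Geometry in metres: D = 144.2 mm → 0.1442 m, h = 8.56 mm → 0.00856 m; screw speed N = 44.9 rpm = 0.748333 rev/s
γ̇ = π D N / h = (π)(0.1442)(0.748333) / 0.00856 = 39.6038 s⁻¹
Adiabatic rise: ΔT = η γ̇² t_res / (ρ cp) = 1958·(39.6038)²·65.7391 / (907·1943) = 114.559 K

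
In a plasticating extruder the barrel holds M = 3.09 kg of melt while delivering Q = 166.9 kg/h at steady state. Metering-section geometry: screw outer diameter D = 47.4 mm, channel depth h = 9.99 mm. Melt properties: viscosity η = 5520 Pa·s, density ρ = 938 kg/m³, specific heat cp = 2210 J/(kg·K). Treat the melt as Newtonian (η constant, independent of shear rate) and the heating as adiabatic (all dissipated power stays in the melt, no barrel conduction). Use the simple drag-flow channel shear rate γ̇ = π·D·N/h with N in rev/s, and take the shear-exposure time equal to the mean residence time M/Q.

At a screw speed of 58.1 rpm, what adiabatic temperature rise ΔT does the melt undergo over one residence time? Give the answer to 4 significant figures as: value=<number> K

Convert throughput: Q = 166.9 kg/h = 166.9/3600 = 0.0463611 kg/s
t_res = M / Q_s = 3.09 / 0.0463611 = 66.6507 s
Convert to SI: D = 0.0474 m, h = 0.00999 m, N = 58.1/60 = 0.968333 rev/s
Shear rate: γ̇ = πDN/h = π·0.0474·0.968333/0.00999 = 14.434 s⁻¹
ΔT = η·γ̇²·t_res/(ρ·cp) = [5520 × 14.434² × 66.6507] / [938 × 2210] = 36.9763 K

value=36.98 K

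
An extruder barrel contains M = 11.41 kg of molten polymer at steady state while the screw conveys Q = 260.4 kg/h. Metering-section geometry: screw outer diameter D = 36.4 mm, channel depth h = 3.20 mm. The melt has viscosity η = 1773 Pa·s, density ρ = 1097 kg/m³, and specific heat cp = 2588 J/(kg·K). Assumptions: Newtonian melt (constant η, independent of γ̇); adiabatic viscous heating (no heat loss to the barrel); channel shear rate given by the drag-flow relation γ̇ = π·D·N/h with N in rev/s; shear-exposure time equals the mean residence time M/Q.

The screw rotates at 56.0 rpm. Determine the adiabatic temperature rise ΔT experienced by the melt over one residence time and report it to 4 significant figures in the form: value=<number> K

value=109.6 K

Convert throughput: Q = 260.4 kg/h = 260.4/3600 = 0.0723333 kg/s
Mean residence time: t_res = M/Q_s = 11.41 kg / 0.0723333 kg/s = 157.742 s
Geometry in metres: D = 36.4 mm → 0.0364 m, h = 3.20 mm → 0.0032 m; screw speed N = 56.0 rpm = 0.933333 rev/s
γ̇ = π D N / h = (π)(0.0364)(0.933333) / 0.0032 = 33.3532 s⁻¹
ΔT = η·γ̇²·t_res / (ρ·cp) = 1773 · (33.3532)² · 157.742 / (1097 · 2588) = 109.588 K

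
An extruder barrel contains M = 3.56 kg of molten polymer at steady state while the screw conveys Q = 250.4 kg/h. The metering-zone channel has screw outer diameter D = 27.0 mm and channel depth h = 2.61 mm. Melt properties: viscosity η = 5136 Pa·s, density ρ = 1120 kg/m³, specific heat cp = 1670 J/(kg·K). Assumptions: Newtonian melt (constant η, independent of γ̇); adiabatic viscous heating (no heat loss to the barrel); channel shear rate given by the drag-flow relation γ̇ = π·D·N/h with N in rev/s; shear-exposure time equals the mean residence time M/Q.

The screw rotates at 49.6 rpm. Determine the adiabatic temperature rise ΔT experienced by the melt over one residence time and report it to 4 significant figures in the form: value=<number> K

Throughput in SI: Q_s = 250.4 kg/h ÷ 3600 s/h = 0.0695556 kg/s
t_res = M / Q_s = 3.56 ÷ 0.0695556 = 51.1821 s
Convert to SI: D = 0.027 m, h = 0.00261 m, N = 49.6/60 = 0.826667 rev/s
γ̇ = π·D·N / h = π · 0.027 · 0.826667 / 0.00261 = 26.866 s⁻¹
ΔT = η·γ̇²·t_res / (ρ·cp) = 5136 · (26.866)² · 51.1821 / (1120 · 1670) = 101.442 K

value=101.4 K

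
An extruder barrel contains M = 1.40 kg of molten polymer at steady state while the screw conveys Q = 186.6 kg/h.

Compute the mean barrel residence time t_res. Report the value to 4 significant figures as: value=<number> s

Q_s = Q / 3600 = 186.6 / 3600 = 0.0518333 kg/s
t_res = M / Q_s = 1.40 / 0.0518333 = 27.0096 s

value=27.01 s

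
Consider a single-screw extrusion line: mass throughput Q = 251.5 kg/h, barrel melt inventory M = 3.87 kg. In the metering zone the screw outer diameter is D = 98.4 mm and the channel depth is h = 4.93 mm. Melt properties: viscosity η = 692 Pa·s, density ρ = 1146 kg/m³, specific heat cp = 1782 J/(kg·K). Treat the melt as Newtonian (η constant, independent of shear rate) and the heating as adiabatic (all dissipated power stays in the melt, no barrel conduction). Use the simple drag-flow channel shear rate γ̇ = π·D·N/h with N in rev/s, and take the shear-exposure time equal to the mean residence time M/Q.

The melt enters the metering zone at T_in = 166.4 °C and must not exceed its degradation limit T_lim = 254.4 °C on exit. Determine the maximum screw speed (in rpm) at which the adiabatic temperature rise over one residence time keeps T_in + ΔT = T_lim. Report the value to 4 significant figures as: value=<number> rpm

Convert throughput: Q = 251.5 kg/h = 251.5/3600 = 0.0698611 kg/s
t_res = M / Q_s = 3.87 / 0.0698611 = 55.3956 s
Convert to metres: D = 0.0984 m, h = 0.00493 m
ΔT_a = T_lim − T_in = 254.4 °C − 166.4 °C = 88 K
Invert ΔT = ηγ̇²t_res/(ρcp) for γ̇: γ̇_max² = ΔT_a ρ cp / (η t_res) = 88·1146·1782 / (692·55.3956) = 4688.06 s⁻²
γ̇_max = sqrt(4688.06) = 68.4694 s⁻¹
N_max = γ̇_max h / (πD) = 68.4694·0.00493/(π·0.0984) = 1.09194 rev/s → ×60 = 65.5164 rpm

value=65.52 rpm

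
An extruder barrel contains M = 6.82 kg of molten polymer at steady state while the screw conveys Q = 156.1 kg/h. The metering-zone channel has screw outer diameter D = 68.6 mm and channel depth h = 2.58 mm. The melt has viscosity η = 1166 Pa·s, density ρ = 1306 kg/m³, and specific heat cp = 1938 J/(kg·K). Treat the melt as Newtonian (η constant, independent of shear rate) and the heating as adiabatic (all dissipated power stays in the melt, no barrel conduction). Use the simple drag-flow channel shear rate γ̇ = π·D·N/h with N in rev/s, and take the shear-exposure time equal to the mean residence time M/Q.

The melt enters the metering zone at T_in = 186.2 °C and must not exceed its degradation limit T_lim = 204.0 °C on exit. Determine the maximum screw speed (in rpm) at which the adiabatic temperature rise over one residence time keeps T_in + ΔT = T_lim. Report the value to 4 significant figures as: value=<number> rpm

value=11.26 rpm

Q_s = Q / 3600 = 156.1 / 3600 = 0.0433611 kg/s
t_res = M / Q_s = 6.82 ÷ 0.0433611 = 157.284 s
Geometry in SI: D = 68.6 mm → 0.0686 m, h = 2.58 mm → 0.00258 m
ΔT_a = T_lim − T_in = 204.0 °C − 186.2 °C = 17.8 K
Invert ΔT = ηγ̇²t_res/(ρcp) for γ̇: γ̇_max² = ΔT_a ρ cp / (η t_res) = 17.8·1306·1938 / (1166·157.284) = 245.66 s⁻²
γ̇_max = sqrt(245.66) = 15.6735 s⁻¹
N_max = γ̇_max h / (πD) = 15.6735·0.00258/(π·0.0686) = 0.187635 rev/s → ×60 = 11.2581 rpm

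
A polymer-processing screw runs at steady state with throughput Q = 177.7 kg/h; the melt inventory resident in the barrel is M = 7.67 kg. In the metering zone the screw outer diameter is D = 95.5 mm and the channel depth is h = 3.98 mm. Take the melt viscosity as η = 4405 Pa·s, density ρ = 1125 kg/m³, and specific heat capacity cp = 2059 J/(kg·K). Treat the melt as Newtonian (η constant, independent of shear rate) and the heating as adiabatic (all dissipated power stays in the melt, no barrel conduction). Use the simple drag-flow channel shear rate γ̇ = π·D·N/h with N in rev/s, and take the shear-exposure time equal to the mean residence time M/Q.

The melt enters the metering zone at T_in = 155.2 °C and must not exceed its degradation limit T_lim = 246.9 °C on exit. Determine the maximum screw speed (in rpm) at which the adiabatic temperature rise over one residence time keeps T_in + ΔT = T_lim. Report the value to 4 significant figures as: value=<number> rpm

Throughput in SI: Q_s = 177.7 kg/h ÷ 3600 s/h = 0.0493611 kg/s
t_res = M / Q_s = 7.67 ÷ 0.0493611 = 155.385 s
Convert to metres: D = 0.0955 m, h = 0.00398 m
ΔT_a = T_lim − T_in = 246.9 °C − 155.2 °C = 91.7 K
γ̇_max² = ΔT_a·ρ·cp / (η·t_res) = [91.7 × 1125 × 2059] / [4405 × 155.385] = 310.329 s⁻²
Take the square root: γ̇_max = √(310.329) = 17.6161 s⁻¹
N_max = γ̇_max h / (πD) = 17.6161·0.00398/(π·0.0955) = 0.23369 rev/s → ×60 = 14.0214 rpm

value=14.02 rpm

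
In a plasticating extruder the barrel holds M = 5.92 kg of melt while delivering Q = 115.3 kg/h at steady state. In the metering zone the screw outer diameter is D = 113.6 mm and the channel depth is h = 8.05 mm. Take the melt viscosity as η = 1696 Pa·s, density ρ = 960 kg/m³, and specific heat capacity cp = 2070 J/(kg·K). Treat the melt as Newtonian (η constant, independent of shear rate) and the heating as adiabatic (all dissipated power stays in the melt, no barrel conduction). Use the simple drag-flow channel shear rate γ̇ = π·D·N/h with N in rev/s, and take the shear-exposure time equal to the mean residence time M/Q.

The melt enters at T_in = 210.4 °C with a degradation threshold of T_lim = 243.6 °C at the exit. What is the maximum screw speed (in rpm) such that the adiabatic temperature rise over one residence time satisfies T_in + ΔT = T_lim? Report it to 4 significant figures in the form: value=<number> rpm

Throughput in SI: Q_s = 115.3 kg/h ÷ 3600 s/h = 0.0320278 kg/s
Mean residence time: t_res = M/Q_s = 5.92 kg / 0.0320278 kg/s = 184.84 s
Geometry in SI: D = 113.6 mm → 0.1136 m, h = 8.05 mm → 0.00805 m
ΔT_a = T_lim − T_in = 243.6 − 210.4 = 33.2 K
γ̇_max² = ΔT_a·ρ·cp/(η·t_res) = 33.2·960·2070/(1696·184.84) = 210.455 s⁻²
γ̇_max = √210.455 = 14.5071 s⁻¹
N_max = γ̇_max·h / (π·D) = 14.5071 · 0.00805 / (π · 0.1136) = 0.327225 rev/s = 19.6335 rpm

value=19.63 rpm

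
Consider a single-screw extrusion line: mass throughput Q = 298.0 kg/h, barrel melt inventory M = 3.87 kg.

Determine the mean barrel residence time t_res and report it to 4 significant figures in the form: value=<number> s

value=46.75 s

Convert throughput: Q = 298.0 kg/h = 298.0/3600 = 0.0827778 kg/s
t_res = M / Q_s = 3.87 / 0.0827778 = 46.7517 s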